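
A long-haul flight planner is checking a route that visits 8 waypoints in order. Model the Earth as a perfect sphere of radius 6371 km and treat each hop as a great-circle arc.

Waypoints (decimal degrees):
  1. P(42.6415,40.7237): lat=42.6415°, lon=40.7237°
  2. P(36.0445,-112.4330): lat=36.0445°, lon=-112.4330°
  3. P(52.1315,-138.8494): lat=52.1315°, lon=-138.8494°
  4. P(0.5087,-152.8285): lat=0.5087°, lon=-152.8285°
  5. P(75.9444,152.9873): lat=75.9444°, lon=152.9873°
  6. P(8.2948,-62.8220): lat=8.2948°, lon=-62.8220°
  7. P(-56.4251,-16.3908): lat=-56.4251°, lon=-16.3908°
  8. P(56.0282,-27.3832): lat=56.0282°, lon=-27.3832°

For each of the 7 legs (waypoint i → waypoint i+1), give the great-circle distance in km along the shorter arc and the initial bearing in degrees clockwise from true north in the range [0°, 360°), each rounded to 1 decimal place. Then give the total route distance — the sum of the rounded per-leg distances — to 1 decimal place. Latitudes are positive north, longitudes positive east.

Leg 1: dist=10851.6 km, bearing=338.4°
Leg 2: dist=2738.7 km, bearing=319.1°
Leg 3: dist=5886.6 km, bearing=197.6°
Leg 4: dist=9043.6 km, bearing=348.5°
Leg 5: dist=10357.8 km, bearing=35.4°
Leg 6: dist=8351.8 km, bearing=155.5°
Leg 7: dist=12543.4 km, bearing=353.4°
Total: 59773.5 km

Leg 1: φ1=0.7442346, φ2=0.6290952, Δφ=-0.1151394, Δλ=-2.6730887 rad; a=sin²(Δφ/2)+cosφ1·cosφ2·sin²(Δλ/2)=0.5660474398; c=2·atan2(√a, √(1-a))=1.703278410; dist=6371·c=10851.587 ≈ 10851.6 km; running total=10851.6 km
Leg 1 bearing: y=sinΔλ·cosφ2=-0.36510696, x=cosφ1·sinφ2-sinφ1·cosφ2·cosΔλ=0.92154644; θ=atan2(y, x)=-21.6129° <0 so +360° → 338.3871° ≈ 338.4°
Leg 2: φ1=0.6290952, φ2=0.9098663, Δφ=0.2807711, Δλ=-0.4610532 rad; a=sin²(Δφ/2)+cosφ1·cosφ2·sin²(Δλ/2)=0.0454915586; c=2·atan2(√a, √(1-a))=0.429877324; dist=6371·c=2738.748 ≈ 2738.7 km; running total=13590.3 km
Leg 2 bearing: y=sinΔλ·cosφ2=-0.27309725, x=cosφ1·sinφ2-sinφ1·cosφ2·cosΔλ=0.31481137; θ=atan2(y, x)=-40.9415° <0 so +360° → 319.0585° ≈ 319.1°
Leg 3: φ1=0.9098663, φ2=0.0088785, Δφ=-0.9009878, Δλ=-0.2439813 rad; a=sin²(Δφ/2)+cosφ1·cosφ2·sin²(Δλ/2)=0.1986716437; c=2·atan2(√a, √(1-a))=0.923970175; dist=6371·c=5886.614 ≈ 5886.6 km; running total=19476.9 km
Leg 3 bearing: y=sinΔλ·cosφ2=-0.24155842, x=cosφ1·sinφ2-sinφ1·cosφ2·cosΔλ=-0.76056191; θ=atan2(y, x)=-162.3799° <0 so +360° → 197.6201° ≈ 197.6°
Leg 4: φ1=0.0088785, φ2=1.3254798, Δφ=1.3166013, Δλ=5.3374926 rad; a=sin²(Δφ/2)+cosφ1·cosφ2·sin²(Δλ/2)=0.4246369712; c=2·atan2(√a, √(1-a))=1.419493647; dist=6371·c=9043.594 ≈ 9043.6 km; running total=28520.5 km
Leg 4 bearing: y=sinΔλ·cosφ2=-0.19693850, x=cosφ1·sinφ2-sinφ1·cosφ2·cosΔλ=0.96876049; θ=atan2(y, x)=-11.4910° <0 so +360° → 348.5090° ≈ 348.5°
Leg 5: φ1=1.3254798, φ2=0.1447716, Δφ=-1.1807083, Δλ=-3.7665828 rad; a=sin²(Δφ/2)+cosφ1·cosφ2·sin²(Δλ/2)=0.5274735630; c=2·atan2(√a, √(1-a))=1.625771140; dist=6371·c=10357.788 ≈ 10357.8 km; running total=38878.3 km
Leg 5 bearing: y=sinΔλ·cosφ2=0.57896863, x=cosφ1·sinφ2-sinφ1·cosφ2·cosΔλ=0.81349624; θ=atan2(y, x)=35.4396° ≈ 35.4°
Leg 6: φ1=0.1447716, φ2=-0.9848038, Δφ=-1.1295753, Δλ=0.8103773 rad; a=sin²(Δφ/2)+cosφ1·cosφ2·sin²(Δλ/2)=0.3715125207; c=2·atan2(√a, √(1-a))=1.310905591; dist=6371·c=8351.780 ≈ 8351.8 km; running total=47230.1 km
Leg 6 bearing: y=sinΔλ·cosφ2=0.40069393, x=cosφ1·sinφ2-sinφ1·cosφ2·cosΔλ=-0.87943632; θ=atan2(y, x)=155.5048° ≈ 155.5°
Leg 7: φ1=-0.9848038, φ2=0.9778766, Δφ=1.9626803, Δλ=-0.1918536 rad; a=sin²(Δφ/2)+cosφ1·cosφ2·sin²(Δλ/2)=0.6938000409; c=2·atan2(√a, √(1-a))=1.968823055; dist=6371·c=12543.372 ≈ 12543.4 km; running total=59773.5 km
Leg 7 bearing: y=sinΔλ·cosφ2=-0.10654841, x=cosφ1·sinφ2-sinφ1·cosφ2·cosΔλ=0.91564929; θ=atan2(y, x)=-6.6373° <0 so +360° → 353.3627° ≈ 353.4°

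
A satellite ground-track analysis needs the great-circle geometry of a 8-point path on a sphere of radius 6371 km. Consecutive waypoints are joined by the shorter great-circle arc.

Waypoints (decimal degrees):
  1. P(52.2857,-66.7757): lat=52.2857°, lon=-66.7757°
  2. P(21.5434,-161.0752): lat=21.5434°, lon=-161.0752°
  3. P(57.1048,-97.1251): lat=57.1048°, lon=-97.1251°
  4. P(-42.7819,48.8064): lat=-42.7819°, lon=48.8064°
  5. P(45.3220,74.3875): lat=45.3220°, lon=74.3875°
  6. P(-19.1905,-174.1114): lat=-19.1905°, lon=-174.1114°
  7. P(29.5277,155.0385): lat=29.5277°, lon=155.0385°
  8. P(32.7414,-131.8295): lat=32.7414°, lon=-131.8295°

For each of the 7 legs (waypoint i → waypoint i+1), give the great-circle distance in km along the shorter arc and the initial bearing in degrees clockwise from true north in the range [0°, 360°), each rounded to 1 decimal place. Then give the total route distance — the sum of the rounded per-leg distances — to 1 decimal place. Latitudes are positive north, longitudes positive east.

Leg 1: φ1=0.9125576, φ2=0.3760033, Δφ=-0.5365544, Δλ=-1.6458368 rad; a=sin²(Δφ/2)+cosφ1·cosφ2·sin²(Δλ/2)=0.3760856257; c=2·atan2(√a, √(1-a))=1.320357883; dist=6371·c=8412.000 ≈ 8412.0 km; running total=8412.0 km
Leg 1 bearing: y=sinΔλ·cosφ2=-0.92752208, x=cosφ1·sinφ2-sinφ1·cosφ2·cosΔλ=0.27979226; θ=atan2(y, x)=-73.2138° <0 so +360° → 286.7862° ≈ 286.8°
Leg 2: φ1=0.3760033, φ2=0.9966668, Δφ=0.6206635, Δλ=1.1161398 rad; a=sin²(Δφ/2)+cosφ1·cosφ2·sin²(Δλ/2)=0.2349129213; c=2·atan2(√a, √(1-a))=1.011990373; dist=6371·c=6447.391 ≈ 6447.4 km; running total=14859.4 km
Leg 2 bearing: y=sinΔλ·cosφ2=0.48793120, x=cosφ1·sinφ2-sinφ1·cosφ2·cosΔλ=0.69342520; θ=atan2(y, x)=35.1323° ≈ 35.1°
Leg 3: φ1=0.9966668, φ2=-0.7466850, Δφ=-1.7433518, Δλ=2.5469852 rad; a=sin²(Δφ/2)+cosφ1·cosφ2·sin²(Δλ/2)=0.9502515877; c=2·atan2(√a, √(1-a))=2.691721585; dist=6371·c=17148.958 ≈ 17149.0 km; running total=32008.4 km
Leg 3 bearing: y=sinΔλ·cosφ2=0.41114370, x=cosφ1·sinφ2-sinφ1·cosφ2·cosΔλ=0.14161529; θ=atan2(y, x)=70.9941° ≈ 71.0°
Leg 4: φ1=-0.7466850, φ2=0.7910181, Δφ=1.5377031, Δλ=0.4464744 rad; a=sin²(Δφ/2)+cosφ1·cosφ2·sin²(Δλ/2)=0.5087494372; c=2·atan2(√a, √(1-a))=1.588296094; dist=6371·c=10119.034 ≈ 10119.0 km; running total=42127.4 km
Leg 4 bearing: y=sinΔλ·cosφ2=0.30359969, x=cosφ1·sinφ2-sinφ1·cosφ2·cosΔλ=0.95263897; θ=atan2(y, x)=17.6767° ≈ 17.7°
Leg 5: φ1=0.7910181, φ2=-0.3349374, Δφ=-1.1259555, Δλ=-4.3371240 rad; a=sin²(Δφ/2)+cosφ1·cosφ2·sin²(Δλ/2)=0.7385613267; c=2·atan2(√a, √(1-a))=2.068174078; dist=6371·c=13176.337 ≈ 13176.3 km; running total=55303.7 km
Leg 5 bearing: y=sinΔλ·cosφ2=0.87870844, x=cosφ1·sinφ2-sinφ1·cosφ2·cosΔλ=0.01501491; θ=atan2(y, x)=89.0211° ≈ 89.0°
Leg 6: φ1=-0.3349374, φ2=0.5153556, Δφ=0.8502930, Δλ=5.7447495 rad; a=sin²(Δφ/2)+cosφ1·cosφ2·sin²(Δλ/2)=0.2282535753; c=2·atan2(√a, √(1-a))=0.996203738; dist=6371·c=6346.814 ≈ 6346.8 km; running total=61650.5 km
Leg 6 bearing: y=sinΔλ·cosφ2=-0.44619083, x=cosφ1·sinφ2-sinφ1·cosφ2·cosΔλ=0.71100581; θ=atan2(y, x)=-32.1103° <0 so +360° → 327.8897° ≈ 327.9°
Leg 7: φ1=0.5153556, φ2=0.5714452, Δφ=0.0560896, Δλ=-5.0067911 rad; a=sin²(Δφ/2)+cosφ1·cosφ2·sin²(Δλ/2)=0.2605399839; c=2·atan2(√a, √(1-a))=1.071372258; dist=6371·c=6825.713 ≈ 6825.7 km; running total=68476.2 km
Leg 7 bearing: y=sinΔλ·cosφ2=0.80493167, x=cosφ1·sinφ2-sinφ1·cosφ2·cosΔλ=0.35031501; θ=atan2(y, x)=66.4808° ≈ 66.5°

Leg 1: dist=8412.0 km, bearing=286.8°
Leg 2: dist=6447.4 km, bearing=35.1°
Leg 3: dist=17149.0 km, bearing=71.0°
Leg 4: dist=10119.0 km, bearing=17.7°
Leg 5: dist=13176.3 km, bearing=89.0°
Leg 6: dist=6346.8 km, bearing=327.9°
Leg 7: dist=6825.7 km, bearing=66.5°
Total: 68476.2 km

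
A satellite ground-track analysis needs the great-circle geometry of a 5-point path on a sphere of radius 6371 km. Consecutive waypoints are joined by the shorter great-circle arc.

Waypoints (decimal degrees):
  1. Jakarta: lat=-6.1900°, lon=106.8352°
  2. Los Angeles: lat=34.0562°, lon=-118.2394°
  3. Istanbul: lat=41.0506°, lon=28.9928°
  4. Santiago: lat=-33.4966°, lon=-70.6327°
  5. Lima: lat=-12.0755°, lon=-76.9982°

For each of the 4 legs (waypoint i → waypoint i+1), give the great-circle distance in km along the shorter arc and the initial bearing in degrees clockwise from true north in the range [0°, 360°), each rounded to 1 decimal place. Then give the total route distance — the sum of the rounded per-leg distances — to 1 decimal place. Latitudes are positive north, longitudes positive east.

Leg 1: dist=14449.1 km, bearing=49.9°
Leg 2: dist=11015.8 km, bearing=24.4°
Leg 3: dist=13107.5 km, bearing=248.5°
Leg 4: dist=2468.1 km, bearing=343.3°
Total: 41040.5 km

Leg 1: φ1=-0.1080359, φ2=0.5943928, Δφ=0.7024287, Δλ=-3.9282928 rad; a=sin²(Δφ/2)+cosφ1·cosφ2·sin²(Δλ/2)=0.8210193731; c=2·atan2(√a, √(1-a))=2.267950856; dist=6371·c=14449.115 ≈ 14449.1 km; running total=14449.1 km
Leg 1 bearing: y=sinΔλ·cosφ2=0.58659222, x=cosφ1·sinφ2-sinφ1·cosφ2·cosΔλ=0.49365556; θ=atan2(y, x)=49.9172° ≈ 49.9°
Leg 2: φ1=0.5943928, φ2=0.7164681, Δφ=0.1220753, Δλ=2.5696867 rad; a=sin²(Δφ/2)+cosφ1·cosφ2·sin²(Δλ/2)=0.5787980701; c=2·atan2(√a, √(1-a))=1.729052225; dist=6371·c=11015.792 ≈ 11015.8 km; running total=25464.9 km
Leg 2 bearing: y=sinΔλ·cosφ2=0.40816204, x=cosφ1·sinφ2-sinφ1·cosφ2·cosΔλ=0.89920365; θ=atan2(y, x)=24.4140° ≈ 24.4°
Leg 3: φ1=0.7164681, φ2=-0.5846260, Δφ=-1.3010941, Δλ=-1.7387930 rad; a=sin²(Δφ/2)+cosφ1·cosφ2·sin²(Δλ/2)=0.7337962268; c=2·atan2(√a, √(1-a))=2.057361496; dist=6371·c=13107.450 ≈ 13107.5 km; running total=38572.4 km
Leg 3 bearing: y=sinΔλ·cosφ2=-0.82217843, x=cosφ1·sinφ2-sinφ1·cosφ2·cosΔλ=-0.32462274; θ=atan2(y, x)=-111.5457° <0 so +360° → 248.4543° ≈ 248.5°
Leg 4: φ1=-0.5846260, φ2=-0.2107572, Δφ=0.3738687, Δλ=-0.1110989 rad; a=sin²(Δφ/2)+cosφ1·cosφ2·sin²(Δλ/2)=0.0370530416; c=2·atan2(√a, √(1-a))=0.387401338; dist=6371·c=2468.134 ≈ 2468.1 km; running total=41040.5 km
Leg 4 bearing: y=sinΔλ·cosφ2=-0.10841727, x=cosφ1·sinφ2-sinφ1·cosφ2·cosΔλ=0.36189246; θ=atan2(y, x)=-16.6774° <0 so +360° → 343.3226° ≈ 343.3°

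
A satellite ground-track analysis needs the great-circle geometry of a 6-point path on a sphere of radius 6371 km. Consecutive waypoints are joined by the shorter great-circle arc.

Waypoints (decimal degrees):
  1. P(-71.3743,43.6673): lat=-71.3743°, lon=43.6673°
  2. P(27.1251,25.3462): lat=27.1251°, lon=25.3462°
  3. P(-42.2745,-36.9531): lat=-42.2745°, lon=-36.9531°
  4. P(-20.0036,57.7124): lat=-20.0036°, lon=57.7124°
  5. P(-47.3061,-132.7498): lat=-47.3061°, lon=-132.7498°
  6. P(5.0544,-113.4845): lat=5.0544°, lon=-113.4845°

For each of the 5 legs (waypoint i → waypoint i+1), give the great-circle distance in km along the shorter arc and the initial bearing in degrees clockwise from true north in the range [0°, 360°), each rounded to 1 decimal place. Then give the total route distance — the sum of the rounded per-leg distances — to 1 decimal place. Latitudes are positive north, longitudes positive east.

Leg 1: φ1=-1.2457165, φ2=0.4734223, Δφ=1.7191388, Δλ=-0.3197635 rad; a=sin²(Δφ/2)+cosφ1·cosφ2·sin²(Δλ/2)=0.5811040345; c=2·atan2(√a, √(1-a))=1.733724274; dist=6371·c=11045.557 ≈ 11045.6 km; running total=11045.6 km
Leg 1 bearing: y=sinΔλ·cosφ2=-0.27976858, x=cosφ1·sinφ2-sinφ1·cosφ2·cosΔλ=0.94626533; θ=atan2(y, x)=-16.4706° <0 so +360° → 343.5294° ≈ 343.5°
Leg 2: φ1=0.4734223, φ2=-0.7378292, Δφ=-1.2112515, Δλ=-1.0873279 rad; a=sin²(Δφ/2)+cosφ1·cosφ2·sin²(Δλ/2)=0.5002859268; c=2·atan2(√a, √(1-a))=1.571368180; dist=6371·c=10011.187 ≈ 10011.2 km; running total=21056.8 km
Leg 2 bearing: y=sinΔλ·cosφ2=-0.65512559, x=cosφ1·sinφ2-sinφ1·cosφ2·cosΔλ=-0.75551978; θ=atan2(y, x)=-139.0708° <0 so +360° → 220.9292° ≈ 220.9°
Leg 3: φ1=-0.7378292, φ2=-0.3491287, Δφ=0.3887005, Δλ=1.6522247 rad; a=sin²(Δφ/2)+cosφ1·cosφ2·sin²(Δλ/2)=0.4132214651; c=2·atan2(√a, √(1-a))=1.396355914; dist=6371·c=8896.184 ≈ 8896.2 km; running total=29953.0 km
Leg 3 bearing: y=sinΔλ·cosφ2=0.93655757, x=cosφ1·sinφ2-sinφ1·cosφ2·cosΔλ=-0.30452892; θ=atan2(y, x)=108.0123° ≈ 108.0°
Leg 4: φ1=-0.3491287, φ2=-0.8256472, Δφ=-0.4765185, Δλ=-3.3241925 rad; a=sin²(Δφ/2)+cosφ1·cosφ2·sin²(Δλ/2)=0.6875783967; c=2·atan2(√a, √(1-a))=1.955362243; dist=6371·c=12457.613 ≈ 12457.6 km; running total=42410.6 km
Leg 4 bearing: y=sinΔλ·cosφ2=0.12313063, x=cosφ1·sinφ2-sinφ1·cosφ2·cosΔλ=-0.91874710; θ=atan2(y, x)=172.3667° ≈ 172.4°
Leg 5: φ1=-0.8256472, φ2=0.0882159, Δφ=0.9138631, Δλ=0.3362429 rad; a=sin²(Δφ/2)+cosφ1·cosφ2·sin²(Δλ/2)=0.2135665179; c=2·atan2(√a, √(1-a))=0.960796932; dist=6371·c=6121.237 ≈ 6121.2 km; running total=48531.8 km
Leg 5 bearing: y=sinΔλ·cosφ2=0.32865976, x=cosφ1·sinφ2-sinφ1·cosφ2·cosΔλ=0.75087030; θ=atan2(y, x)=23.6392° ≈ 23.6°

Leg 1: dist=11045.6 km, bearing=343.5°
Leg 2: dist=10011.2 km, bearing=220.9°
Leg 3: dist=8896.2 km, bearing=108.0°
Leg 4: dist=12457.6 km, bearing=172.4°
Leg 5: dist=6121.2 km, bearing=23.6°
Total: 48531.8 km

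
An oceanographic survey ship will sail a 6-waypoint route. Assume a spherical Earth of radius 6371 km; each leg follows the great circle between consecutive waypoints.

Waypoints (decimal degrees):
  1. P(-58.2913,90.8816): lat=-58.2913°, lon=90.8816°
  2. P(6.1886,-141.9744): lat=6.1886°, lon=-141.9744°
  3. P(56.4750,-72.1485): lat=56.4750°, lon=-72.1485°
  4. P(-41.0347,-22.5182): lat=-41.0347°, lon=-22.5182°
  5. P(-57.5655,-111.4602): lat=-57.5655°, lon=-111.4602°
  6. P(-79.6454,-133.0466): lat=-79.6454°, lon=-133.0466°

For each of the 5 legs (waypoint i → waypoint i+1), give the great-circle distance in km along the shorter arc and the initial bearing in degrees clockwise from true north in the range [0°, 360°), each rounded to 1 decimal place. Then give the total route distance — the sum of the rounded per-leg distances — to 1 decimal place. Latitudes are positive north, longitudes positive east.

Leg 1: φ1=-1.0173751, φ2=0.1080114, Δφ=1.1253866, Δλ=-4.0641039 rad; a=sin²(Δφ/2)+cosφ1·cosφ2·sin²(Δλ/2)=0.7036145635; c=2·atan2(√a, √(1-a))=1.990214503; dist=6371·c=12679.657 ≈ 12679.7 km; running total=12679.7 km
Leg 1 bearing: y=sinΔλ·cosφ2=0.79247519, x=cosφ1·sinφ2-sinφ1·cosφ2·cosΔλ=-0.45403470; θ=atan2(y, x)=119.8098° ≈ 119.8°
Leg 2: φ1=0.1080114, φ2=0.9856747, Δφ=0.8776632, Δλ=1.2186919 rad; a=sin²(Δφ/2)+cosφ1·cosφ2·sin²(Δλ/2)=0.3603838234; c=2·atan2(√a, √(1-a))=1.287801756; dist=6371·c=8204.585 ≈ 8204.6 km; running total=20884.3 km
Leg 2 bearing: y=sinΔλ·cosφ2=0.51841659, x=cosφ1·sinφ2-sinφ1·cosφ2·cosΔλ=0.80825339; θ=atan2(y, x)=32.6763° ≈ 32.7°
Leg 3: φ1=0.9856747, φ2=-0.7161906, Δφ=-1.7018653, Δλ=0.8662121 rad; a=sin²(Δφ/2)+cosφ1·cosφ2·sin²(Δλ/2)=0.6387288144; c=2·atan2(√a, √(1-a))=1.851943152; dist=6371·c=11798.730 ≈ 11798.7 km; running total=32683.0 km
Leg 3 bearing: y=sinΔλ·cosφ2=0.57469603, x=cosφ1·sinφ2-sinφ1·cosφ2·cosΔλ=-0.76989723; θ=atan2(y, x)=143.2602° ≈ 143.3°
Leg 4: φ1=-0.7161906, φ2=-1.0047075, Δφ=-0.2885169, Δλ=-1.5523307 rad; a=sin²(Δφ/2)+cosφ1·cosφ2·sin²(Δλ/2)=0.2192135277; c=2·atan2(√a, √(1-a))=0.974510744; dist=6371·c=6208.608 ≈ 6208.6 km; running total=38891.6 km
Leg 4 bearing: y=sinΔλ·cosφ2=-0.53624366, x=cosφ1·sinφ2-sinφ1·cosφ2·cosΔλ=-0.63014170; θ=atan2(y, x)=-139.6026° <0 so +360° → 220.3974° ≈ 220.4°
Leg 5: φ1=-1.0047075, φ2=-1.3900745, Δφ=-0.3853670, Δλ=-0.3767538 rad; a=sin²(Δφ/2)+cosφ1·cosφ2·sin²(Δλ/2)=0.0400503096; c=2·atan2(√a, √(1-a))=0.402972499; dist=6371·c=2567.338 ≈ 2567.3 km; running total=41458.9 km
Leg 5 bearing: y=sinΔλ·cosφ2=-0.06612694, x=cosφ1·sinφ2-sinφ1·cosφ2·cosΔλ=-0.38653895; θ=atan2(y, x)=-170.2921° <0 so +360° → 189.7079° ≈ 189.7°

Leg 1: dist=12679.7 km, bearing=119.8°
Leg 2: dist=8204.6 km, bearing=32.7°
Leg 3: dist=11798.7 km, bearing=143.3°
Leg 4: dist=6208.6 km, bearing=220.4°
Leg 5: dist=2567.3 km, bearing=189.7°
Total: 41458.9 km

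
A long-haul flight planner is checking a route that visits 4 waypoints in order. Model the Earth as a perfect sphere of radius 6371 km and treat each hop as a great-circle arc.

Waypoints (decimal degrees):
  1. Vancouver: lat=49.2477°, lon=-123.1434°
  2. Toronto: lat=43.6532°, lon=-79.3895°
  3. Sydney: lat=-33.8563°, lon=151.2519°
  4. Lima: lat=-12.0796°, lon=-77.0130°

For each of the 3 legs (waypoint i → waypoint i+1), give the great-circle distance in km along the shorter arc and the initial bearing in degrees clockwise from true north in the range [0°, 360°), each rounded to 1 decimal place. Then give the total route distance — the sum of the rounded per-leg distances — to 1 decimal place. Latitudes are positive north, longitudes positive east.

Leg 1: dist=3360.5 km, bearing=83.8°
Leg 2: dist=15563.0 km, bearing=266.5°
Leg 3: dist=12797.0 km, bearing=126.3°
Total: 31720.5 km

Leg 1: φ1=0.8595345, φ2=0.7618921, Δφ=-0.0976424, Δλ=0.7636496 rad; a=sin²(Δφ/2)+cosφ1·cosφ2·sin²(Δλ/2)=0.0679584381; c=2·atan2(√a, √(1-a))=0.527470364; dist=6371·c=3360.514 ≈ 3360.5 km; running total=3360.5 km
Leg 1 bearing: y=sinΔλ·cosφ2=0.50036686, x=cosφ1·sinφ2-sinφ1·cosφ2·cosΔλ=0.05471157; θ=atan2(y, x)=83.7599° ≈ 83.8°
Leg 2: φ1=0.7618921, φ2=-0.5909039, Δφ=-1.3527960, Δλ=4.0254518 rad; a=sin²(Δφ/2)+cosφ1·cosφ2·sin²(Δλ/2)=0.8828051469; c=2·atan2(√a, √(1-a))=2.442785808; dist=6371·c=15562.988 ≈ 15563.0 km; running total=18923.5 km
Leg 2 bearing: y=sinΔλ·cosφ2=-0.64208759, x=cosφ1·sinφ2-sinφ1·cosφ2·cosΔλ=-0.03955254; θ=atan2(y, x)=-93.5250° <0 so +360° → 266.4750° ≈ 266.5°
Leg 3: φ1=-0.5909039, φ2=-0.2108288, Δφ=0.3800751, Δλ=-3.9839741 rad; a=sin²(Δφ/2)+cosφ1·cosφ2·sin²(Δλ/2)=0.7119922140; c=2·atan2(√a, √(1-a))=2.008636568; dist=6371·c=12797.024 ≈ 12797.0 km; running total=31720.5 km
Leg 3 bearing: y=sinΔλ·cosφ2=0.72970734, x=cosφ1·sinφ2-sinφ1·cosφ2·cosΔλ=-0.53643677; θ=atan2(y, x)=126.3211° ≈ 126.3°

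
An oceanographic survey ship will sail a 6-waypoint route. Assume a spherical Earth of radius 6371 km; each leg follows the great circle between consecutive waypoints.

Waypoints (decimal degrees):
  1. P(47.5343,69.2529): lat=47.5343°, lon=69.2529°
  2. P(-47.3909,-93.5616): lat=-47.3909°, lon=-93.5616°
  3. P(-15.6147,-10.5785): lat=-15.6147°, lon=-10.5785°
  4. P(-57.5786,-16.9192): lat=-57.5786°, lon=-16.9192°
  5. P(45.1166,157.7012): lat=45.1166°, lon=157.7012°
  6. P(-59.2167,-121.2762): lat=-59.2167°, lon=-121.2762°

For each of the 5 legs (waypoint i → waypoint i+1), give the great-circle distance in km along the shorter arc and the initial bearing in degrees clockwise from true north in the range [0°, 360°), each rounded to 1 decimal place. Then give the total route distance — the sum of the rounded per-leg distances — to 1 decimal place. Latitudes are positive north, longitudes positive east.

Leg 1: dist=18725.7 km, bearing=264.3°
Leg 2: dist=8214.4 km, bearing=95.7°
Leg 3: dist=4696.2 km, bearing=185.1°
Leg 4: dist=18581.0 km, bearing=162.8°
Leg 5: dist=13735.8 km, bearing=142.7°
Total: 63953.1 km

Leg 1: φ1=0.8296300, φ2=-0.8271272, Δφ=-1.6567573, Δλ=-2.8416491 rad; a=sin²(Δφ/2)+cosφ1·cosφ2·sin²(Δλ/2)=0.9897950507; c=2·atan2(√a, √(1-a))=2.939208334; dist=6371·c=18725.696 ≈ 18725.7 km; running total=18725.7 km
Leg 1 bearing: y=sinΔλ·cosφ2=-0.20002857, x=cosφ1·sinφ2-sinφ1·cosφ2·cosΔλ=-0.01979406; θ=atan2(y, x)=-95.6514° <0 so +360° → 264.3486° ≈ 264.3°
Leg 2: φ1=-0.8271272, φ2=-0.2725279, Δφ=0.5545993, Δλ=1.4483283 rad; a=sin²(Δφ/2)+cosφ1·cosφ2·sin²(Δλ/2)=0.3611226749; c=2·atan2(√a, √(1-a))=1.289340328; dist=6371·c=8214.387 ≈ 8214.4 km; running total=26940.1 km
Leg 2 bearing: y=sinΔλ·cosφ2=0.95588013, x=cosφ1·sinφ2-sinφ1·cosφ2·cosΔλ=-0.09563232; θ=atan2(y, x)=95.7132° ≈ 95.7°
Leg 3: φ1=-0.2725279, φ2=-1.0049361, Δφ=-0.7324082, Δλ=-0.1106661 rad; a=sin²(Δφ/2)+cosφ1·cosφ2·sin²(Δλ/2)=0.1297961986; c=2·atan2(√a, √(1-a))=0.737119762; dist=6371·c=4696.190 ≈ 4696.2 km; running total=31636.3 km
Leg 3 bearing: y=sinΔλ·cosφ2=-0.05921172, x=cosφ1·sinφ2-sinφ1·cosφ2·cosΔλ=-0.66954504; θ=atan2(y, x)=-174.9462° <0 so +360° → 185.0538° ≈ 185.1°
Leg 4: φ1=-1.0049361, φ2=0.7874332, Δφ=1.7923694, Δλ=3.0477009 rad; a=sin²(Δφ/2)+cosφ1·cosφ2·sin²(Δλ/2)=0.9873864594; c=2·atan2(√a, √(1-a))=2.916497704; dist=6371·c=18581.007 ≈ 18581.0 km; running total=50217.3 km
Leg 4 bearing: y=sinΔλ·cosφ2=0.06615893, x=cosφ1·sinφ2-sinφ1·cosφ2·cosΔλ=-0.21316837; θ=atan2(y, x)=162.7577° ≈ 162.8°
Leg 5: φ1=0.7874332, φ2=-1.0335264, Δφ=-1.8209596, Δλ=-4.8690742 rad; a=sin²(Δφ/2)+cosφ1·cosφ2·sin²(Δλ/2)=0.7761802675; c=2·atan2(√a, √(1-a))=2.155989635; dist=6371·c=13735.810 ≈ 13735.8 km; running total=63953.1 km
Leg 5 bearing: y=sinΔλ·cosφ2=0.50552301, x=cosφ1·sinφ2-sinφ1·cosφ2·cosΔλ=-0.66283054; θ=atan2(y, x)=142.6682° ≈ 142.7°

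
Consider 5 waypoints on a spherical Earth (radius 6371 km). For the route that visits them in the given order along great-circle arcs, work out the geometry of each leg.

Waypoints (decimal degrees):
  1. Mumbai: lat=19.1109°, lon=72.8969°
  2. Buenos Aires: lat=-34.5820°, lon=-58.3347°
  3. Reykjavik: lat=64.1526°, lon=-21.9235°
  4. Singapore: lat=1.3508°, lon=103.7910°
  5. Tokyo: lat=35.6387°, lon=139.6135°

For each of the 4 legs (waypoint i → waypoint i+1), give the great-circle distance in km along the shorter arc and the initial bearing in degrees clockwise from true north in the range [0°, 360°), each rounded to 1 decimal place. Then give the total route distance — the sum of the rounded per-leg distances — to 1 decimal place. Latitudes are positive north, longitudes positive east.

Leg 1: φ1=0.3335481, φ2=-0.6035698, Δφ=-0.9371179, Δλ=-2.2904235 rad; a=sin²(Δφ/2)+cosφ1·cosφ2·sin²(Δλ/2)=0.8492845320; c=2·atan2(√a, √(1-a))=2.344192075; dist=6371·c=14934.848 ≈ 14934.8 km; running total=14934.8 km
Leg 1 bearing: y=sinΔλ·cosφ2=-0.61917508, x=cosφ1·sinφ2-sinφ1·cosφ2·cosΔλ=-0.35864116; θ=atan2(y, x)=-120.0805° <0 so +360° → 239.9195° ≈ 239.9°
Leg 2: φ1=-0.6035698, φ2=1.1196741, Δφ=1.7232439, Δλ=0.6354953 rad; a=sin²(Δφ/2)+cosφ1·cosφ2·sin²(Δλ/2)=0.6109659100; c=2·atan2(√a, √(1-a))=1.794591580; dist=6371·c=11433.343 ≈ 11433.3 km; running total=26368.1 km
Leg 2 bearing: y=sinΔλ·cosφ2=0.25878485, x=cosφ1·sinφ2-sinφ1·cosφ2·cosΔλ=0.94009397; θ=atan2(y, x)=15.3909° ≈ 15.4°
Leg 3: φ1=1.1196741, φ2=0.0235759, Δφ=-1.0960982, Δλ=2.1941319 rad; a=sin²(Δφ/2)+cosφ1·cosφ2·sin²(Δλ/2)=0.6166066630; c=2·atan2(√a, √(1-a))=1.806177151; dist=6371·c=11507.155 ≈ 11507.2 km; running total=37875.3 km
Leg 3 bearing: y=sinΔλ·cosφ2=0.81171019, x=cosφ1·sinφ2-sinφ1·cosφ2·cosΔλ=0.53547933; θ=atan2(y, x)=56.5875° ≈ 56.6°
Leg 4: φ1=0.0235759, φ2=0.6220127, Δφ=0.5984367, Δλ=0.6252206 rad; a=sin²(Δφ/2)+cosφ1·cosφ2·sin²(Δλ/2)=0.1637382810; c=2·atan2(√a, √(1-a))=0.833183097; dist=6371·c=5308.210 ≈ 5308.2 km; running total=43183.5 km
Leg 4 bearing: y=sinΔλ·cosφ2=0.47565824, x=cosφ1·sinφ2-sinφ1·cosφ2·cosΔλ=0.56697572; θ=atan2(y, x)=39.9946° ≈ 40.0°

Leg 1: dist=14934.8 km, bearing=239.9°
Leg 2: dist=11433.3 km, bearing=15.4°
Leg 3: dist=11507.2 km, bearing=56.6°
Leg 4: dist=5308.2 km, bearing=40.0°
Total: 43183.5 km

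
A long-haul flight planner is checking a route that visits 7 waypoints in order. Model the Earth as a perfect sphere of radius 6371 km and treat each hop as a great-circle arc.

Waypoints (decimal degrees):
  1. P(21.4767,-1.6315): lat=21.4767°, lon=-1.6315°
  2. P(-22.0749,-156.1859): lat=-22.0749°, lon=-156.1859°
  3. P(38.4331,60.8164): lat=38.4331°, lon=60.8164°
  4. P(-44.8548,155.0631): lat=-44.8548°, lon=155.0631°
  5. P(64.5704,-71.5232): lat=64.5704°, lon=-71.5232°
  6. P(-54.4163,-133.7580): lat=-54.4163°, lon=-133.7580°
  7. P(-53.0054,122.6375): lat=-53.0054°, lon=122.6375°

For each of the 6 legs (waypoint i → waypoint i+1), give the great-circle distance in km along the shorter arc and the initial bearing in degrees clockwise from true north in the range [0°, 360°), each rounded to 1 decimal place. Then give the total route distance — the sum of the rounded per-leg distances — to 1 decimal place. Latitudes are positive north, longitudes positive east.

Leg 1: dist=17389.8 km, bearing=263.8°
Leg 2: dist=16059.1 km, bearing=305.9°
Leg 3: dist=13193.9 km, bearing=126.3°
Leg 4: dist=16434.5 km, bearing=35.8°
Leg 5: dist=14252.5 km, bearing=220.9°
Leg 6: dist=6165.3 km, bearing=225.2°
Total: 83495.1 km

Leg 1: φ1=0.3748391, φ2=-0.3852797, Δφ=-0.7601188, Δλ=-2.6974832 rad; a=sin²(Δφ/2)+cosφ1·cosφ2·sin²(Δλ/2)=0.9581460359; c=2·atan2(√a, √(1-a))=2.729518495; dist=6371·c=17389.762 ≈ 17389.8 km; running total=17389.8 km
Leg 1 bearing: y=sinΔλ·cosφ2=-0.39815745, x=cosφ1·sinφ2-sinφ1·cosφ2·cosΔλ=-0.04335304; θ=atan2(y, x)=-96.2141° <0 so +360° → 263.7859° ≈ 263.8°
Leg 2: φ1=-0.3852797, φ2=0.6707841, Δφ=1.0560638, Δλ=3.7874046 rad; a=sin²(Δφ/2)+cosφ1·cosφ2·sin²(Δλ/2)=0.9066647461; c=2·atan2(√a, √(1-a))=2.520648474; dist=6371·c=16059.051 ≈ 16059.1 km; running total=33448.9 km
Leg 2 bearing: y=sinΔλ·cosφ2=-0.47144758, x=cosφ1·sinφ2-sinφ1·cosφ2·cosΔλ=0.34092862; θ=atan2(y, x)=-54.1273° <0 so +360° → 305.8727° ≈ 305.9°
Leg 3: φ1=0.6707841, φ2=-0.7828639, Δφ=-1.4536481, Δλ=1.6449152 rad; a=sin²(Δφ/2)+cosφ1·cosφ2·sin²(Δλ/2)=0.7397716762; c=2·atan2(√a, √(1-a))=2.070930580; dist=6371·c=13193.899 ≈ 13193.9 km; running total=46642.8 km
Leg 3 bearing: y=sinΔλ·cosφ2=0.70695016, x=cosφ1·sinφ2-sinφ1·cosφ2·cosΔλ=-0.51986502; θ=atan2(y, x)=126.3294° ≈ 126.3°
Leg 4: φ1=-0.7828639, φ2=1.1269661, Δφ=1.9098300, Δλ=-3.9546770 rad; a=sin²(Δφ/2)+cosφ1·cosφ2·sin²(Δλ/2)=0.9230903052; c=2·atan2(√a, √(1-a))=2.579573073; dist=6371·c=16434.460 ≈ 16434.5 km; running total=63077.3 km
Leg 4 bearing: y=sinΔλ·cosφ2=0.31192188, x=cosφ1·sinφ2-sinφ1·cosφ2·cosΔλ=0.43206841; θ=atan2(y, x)=35.8265° ≈ 35.8°
Leg 5: φ1=1.1269661, φ2=-0.9497436, Δφ=-2.0767097, Δλ=-1.0862022 rad; a=sin²(Δφ/2)+cosφ1·cosφ2·sin²(Δλ/2)=0.8090361524; c=2·atan2(√a, √(1-a))=2.237084499; dist=6371·c=14252.465 ≈ 14252.5 km; running total=77329.8 km
Leg 5 bearing: y=sinΔλ·cosφ2=-0.51489500, x=cosφ1·sinφ2-sinφ1·cosφ2·cosΔλ=-0.59402842; θ=atan2(y, x)=-139.0817° <0 so +360° → 220.9183° ≈ 220.9°
Leg 6: φ1=-0.9497436, φ2=-0.9251188, Δφ=0.0246249, Δλ=4.4749457 rad; a=sin²(Δφ/2)+cosφ1·cosφ2·sin²(Δλ/2)=0.2164058054; c=2·atan2(√a, √(1-a))=0.967708356; dist=6371·c=6165.270 ≈ 6165.3 km; running total=83495.1 km
Leg 6 bearing: y=sinΔλ·cosφ2=-0.58485646, x=cosφ1·sinφ2-sinφ1·cosφ2·cosΔλ=-0.57986227; θ=atan2(y, x)=-134.7543° <0 so +360° → 225.2457° ≈ 225.2°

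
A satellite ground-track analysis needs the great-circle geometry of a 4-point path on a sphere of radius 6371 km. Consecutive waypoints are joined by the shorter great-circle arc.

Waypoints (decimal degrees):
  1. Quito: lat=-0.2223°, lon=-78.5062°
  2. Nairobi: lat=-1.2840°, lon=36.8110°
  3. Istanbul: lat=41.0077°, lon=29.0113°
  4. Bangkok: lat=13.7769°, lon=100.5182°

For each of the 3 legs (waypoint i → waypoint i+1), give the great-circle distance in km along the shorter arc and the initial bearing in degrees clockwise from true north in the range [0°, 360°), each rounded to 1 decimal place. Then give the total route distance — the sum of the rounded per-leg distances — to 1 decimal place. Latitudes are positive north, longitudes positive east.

Leg 1: φ1=-0.0038799, φ2=-0.0224100, Δφ=-0.0185302, Δλ=2.0126648 rad; a=sin²(Δφ/2)+cosφ1·cosφ2·sin²(Δλ/2)=0.7137158566; c=2·atan2(√a, √(1-a))=2.012446314; dist=6371·c=12821.295 ≈ 12821.3 km; running total=12821.3 km
Leg 1 bearing: y=sinΔλ·cosφ2=0.90372724, x=cosφ1·sinφ2-sinφ1·cosφ2·cosΔλ=-0.02406671; θ=atan2(y, x)=91.5255° ≈ 91.5°
Leg 2: φ1=-0.0224100, φ2=0.7157194, Δφ=0.7381294, Δλ=-0.1361304 rad; a=sin²(Δφ/2)+cosφ1·cosφ2·sin²(Δλ/2)=0.1336255035; c=2·atan2(√a, √(1-a))=0.748443441; dist=6371·c=4768.333 ≈ 4768.3 km; running total=17589.6 km
Leg 2 bearing: y=sinΔλ·cosφ2=-0.10240996, x=cosφ1·sinφ2-sinφ1·cosφ2·cosΔλ=0.67274892; θ=atan2(y, x)=-8.6555° <0 so +360° → 351.3445° ≈ 351.3°
Leg 3: φ1=0.7157194, φ2=0.2404523, Δφ=-0.4752671, Δλ=1.2480308 rad; a=sin²(Δφ/2)+cosφ1·cosφ2·sin²(Δλ/2)=0.3056341295; c=2·atan2(√a, √(1-a))=1.171541656; dist=6371·c=7463.892 ≈ 7463.9 km; running total=25053.5 km
Leg 3 bearing: y=sinΔλ·cosφ2=0.92107784, x=cosφ1·sinφ2-sinφ1·cosφ2·cosΔλ=-0.02243309; θ=atan2(y, x)=91.3952° ≈ 91.4°

Leg 1: dist=12821.3 km, bearing=91.5°
Leg 2: dist=4768.3 km, bearing=351.3°
Leg 3: dist=7463.9 km, bearing=91.4°
Total: 25053.5 km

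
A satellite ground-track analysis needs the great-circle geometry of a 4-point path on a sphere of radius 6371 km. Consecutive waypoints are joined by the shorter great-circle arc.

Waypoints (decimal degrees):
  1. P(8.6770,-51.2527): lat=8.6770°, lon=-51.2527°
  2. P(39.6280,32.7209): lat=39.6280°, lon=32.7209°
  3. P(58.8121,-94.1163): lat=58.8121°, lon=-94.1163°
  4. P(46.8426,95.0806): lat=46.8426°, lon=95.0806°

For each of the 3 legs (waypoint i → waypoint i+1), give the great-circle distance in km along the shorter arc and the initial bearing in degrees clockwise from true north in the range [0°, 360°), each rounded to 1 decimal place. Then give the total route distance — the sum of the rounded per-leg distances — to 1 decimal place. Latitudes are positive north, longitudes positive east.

Leg 1: φ1=0.1514422, φ2=0.6916391, Δφ=0.5401969, Δλ=1.4656158 rad; a=sin²(Δφ/2)+cosφ1·cosφ2·sin²(Δλ/2)=0.4119217186; c=2·atan2(√a, √(1-a))=1.393715746; dist=6371·c=8879.363 ≈ 8879.4 km; running total=8879.4 km
Leg 1 bearing: y=sinΔλ·cosφ2=0.76594522, x=cosφ1·sinφ2-sinφ1·cosφ2·cosΔλ=0.61830153; θ=atan2(y, x)=51.0881° ≈ 51.1°
Leg 2: φ1=0.6916391, φ2=1.0264648, Δφ=0.3348257, Δλ=-2.2137268 rad; a=sin²(Δφ/2)+cosφ1·cosφ2·sin²(Δλ/2)=0.3467520305; c=2·atan2(√a, √(1-a))=1.259286718; dist=6371·c=8022.916 ≈ 8022.9 km; running total=16902.3 km
Leg 2 bearing: y=sinΔλ·cosφ2=-0.41445433, x=cosφ1·sinφ2-sinφ1·cosφ2·cosΔλ=0.85690597; θ=atan2(y, x)=-25.8114° <0 so +360° → 334.1886° ≈ 334.2°
Leg 3: φ1=1.0264648, φ2=0.8175576, Δφ=-0.2089072, Δλ=3.3021088 rad; a=sin²(Δφ/2)+cosφ1·cosφ2·sin²(Δλ/2)=0.3628036912; c=2·atan2(√a, √(1-a))=1.292838307; dist=6371·c=8236.673 ≈ 8236.7 km; running total=25139.0 km
Leg 3 bearing: y=sinΔλ·cosφ2=-0.10932299, x=cosφ1·sinφ2-sinφ1·cosφ2·cosΔλ=0.95538326; θ=atan2(y, x)=-6.5279° <0 so +360° → 353.4721° ≈ 353.5°

Leg 1: dist=8879.4 km, bearing=51.1°
Leg 2: dist=8022.9 km, bearing=334.2°
Leg 3: dist=8236.7 km, bearing=353.5°
Total: 25139.0 km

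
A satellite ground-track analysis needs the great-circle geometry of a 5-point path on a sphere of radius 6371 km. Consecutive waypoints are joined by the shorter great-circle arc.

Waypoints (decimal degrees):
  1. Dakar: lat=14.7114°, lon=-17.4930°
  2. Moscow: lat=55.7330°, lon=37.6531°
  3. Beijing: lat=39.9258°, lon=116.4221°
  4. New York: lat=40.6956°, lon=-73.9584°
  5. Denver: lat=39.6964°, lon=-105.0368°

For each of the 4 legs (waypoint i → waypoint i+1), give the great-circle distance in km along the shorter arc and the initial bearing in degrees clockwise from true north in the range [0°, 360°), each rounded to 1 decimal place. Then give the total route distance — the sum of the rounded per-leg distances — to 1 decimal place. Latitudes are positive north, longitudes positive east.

Leg 1: dist=6515.4 km, bearing=32.8°
Leg 2: dist=5791.6 km, bearing=72.4°
Leg 3: dist=10989.0 km, bearing=7.9°
Leg 4: dist=2628.2 km, bearing=277.8°
Total: 25924.2 km

Leg 1: φ1=0.2567624, φ2=0.9727244, Δφ=0.7159620, Δλ=0.9624810 rad; a=sin²(Δφ/2)+cosφ1·cosφ2·sin²(Δλ/2)=0.2394515661; c=2·atan2(√a, √(1-a))=1.022660735; dist=6371·c=6515.372 ≈ 6515.4 km; running total=6515.4 km
Leg 1 bearing: y=sinΔλ·cosφ2=0.46204569, x=cosφ1·sinφ2-sinφ1·cosφ2·cosΔλ=0.71761538; θ=atan2(y, x)=32.7760° ≈ 32.8°
Leg 2: φ1=0.9727244, φ2=0.6968367, Δφ=-0.2758877, Δλ=1.3747784 rad; a=sin²(Δφ/2)+cosφ1·cosφ2·sin²(Δλ/2)=0.1927542227; c=2·atan2(√a, √(1-a))=0.909055002; dist=6371·c=5791.589 ≈ 5791.6 km; running total=12307.0 km
Leg 2 bearing: y=sinΔλ·cosφ2=0.75219049, x=cosφ1·sinφ2-sinφ1·cosφ2·cosΔλ=0.23792771; θ=atan2(y, x)=72.4472° ≈ 72.4°
Leg 3: φ1=0.6968367, φ2=0.7102722, Δφ=0.0134355, Δλ=-3.3227666 rad; a=sin²(Δφ/2)+cosφ1·cosφ2·sin²(Δλ/2)=0.5767205278; c=2·atan2(√a, √(1-a))=1.724845959; dist=6371·c=10988.994 ≈ 10989.0 km; running total=23296.0 km
Leg 3 bearing: y=sinΔλ·cosφ2=0.13661299, x=cosφ1·sinφ2-sinφ1·cosφ2·cosΔλ=0.97866886; θ=atan2(y, x)=7.9466° ≈ 7.9°
Leg 4: φ1=0.7102722, φ2=0.6928329, Δφ=-0.0174393, Δλ=-0.5424204 rad; a=sin²(Δφ/2)+cosφ1·cosφ2·sin²(Δλ/2)=0.0419444995; c=2·atan2(√a, √(1-a))=0.412526025; dist=6371·c=2628.203 ≈ 2628.2 km; running total=25924.2 km
Leg 4 bearing: y=sinΔλ·cosφ2=-0.39719284, x=cosφ1·sinφ2-sinφ1·cosφ2·cosΔλ=0.05457550; θ=atan2(y, x)=-82.1764° <0 so +360° → 277.8236° ≈ 277.8°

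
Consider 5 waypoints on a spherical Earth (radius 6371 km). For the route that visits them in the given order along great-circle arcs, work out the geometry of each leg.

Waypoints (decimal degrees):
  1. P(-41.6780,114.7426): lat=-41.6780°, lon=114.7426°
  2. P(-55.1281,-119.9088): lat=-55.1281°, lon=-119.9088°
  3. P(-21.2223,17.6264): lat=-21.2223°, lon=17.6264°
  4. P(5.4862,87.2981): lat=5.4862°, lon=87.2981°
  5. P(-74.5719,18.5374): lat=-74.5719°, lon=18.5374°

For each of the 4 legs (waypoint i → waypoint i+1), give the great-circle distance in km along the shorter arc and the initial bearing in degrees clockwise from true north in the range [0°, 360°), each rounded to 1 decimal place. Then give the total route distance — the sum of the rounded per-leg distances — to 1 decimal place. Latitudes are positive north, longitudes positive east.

Leg 1: φ1=-0.7274183, φ2=-0.9621669, Δφ=-0.2347485, Δλ=-4.0954395 rad; a=sin²(Δφ/2)+cosφ1·cosφ2·sin²(Δλ/2)=0.3507588599; c=2·atan2(√a, √(1-a))=1.267694278; dist=6371·c=8076.480 ≈ 8076.5 km; running total=8076.5 km
Leg 1 bearing: y=sinΔλ·cosφ2=0.46634101, x=cosφ1·sinφ2-sinφ1·cosφ2·cosΔλ=-0.83272708; θ=atan2(y, x)=150.7504° ≈ 150.8°
Leg 2: φ1=-0.9621669, φ2=-0.3703990, Δφ=0.5917678, Δλ=2.4004421 rad; a=sin²(Δφ/2)+cosφ1·cosφ2·sin²(Δλ/2)=0.5480906858; c=2·atan2(√a, √(1-a))=1.667126612; dist=6371·c=10621.264 ≈ 10621.3 km; running total=18697.8 km
Leg 2 bearing: y=sinΔλ·cosφ2=0.62935134, x=cosφ1·sinφ2-sinφ1·cosφ2·cosΔλ=-0.77114592; θ=atan2(y, x)=140.7813° ≈ 140.8°
Leg 3: φ1=-0.3703990, φ2=0.0957523, Δφ=0.4661513, Δλ=1.2160006 rad; a=sin²(Δφ/2)+cosφ1·cosφ2·sin²(Δλ/2)=0.3561261451; c=2·atan2(√a, √(1-a))=1.278922077; dist=6371·c=8148.013 ≈ 8148.0 km; running total=26845.8 km
Leg 3 bearing: y=sinΔλ·cosφ2=0.93342201, x=cosφ1·sinφ2-sinφ1·cosφ2·cosΔλ=0.21430026; θ=atan2(y, x)=77.0698° ≈ 77.1°
Leg 4: φ1=0.0957523, φ2=-1.3015252, Δφ=-1.3972774, Δλ=-1.2001006 rad; a=sin²(Δφ/2)+cosφ1·cosφ2·sin²(Δλ/2)=0.4981148057; c=2·atan2(√a, √(1-a))=1.567025929; dist=6371·c=9983.522 ≈ 9983.5 km; running total=36829.3 km
Leg 4 bearing: y=sinΔλ·cosφ2=-0.24795904, x=cosφ1·sinφ2-sinφ1·cosφ2·cosΔλ=-0.96876318; θ=atan2(y, x)=-165.6431° <0 so +360° → 194.3569° ≈ 194.4°

Leg 1: dist=8076.5 km, bearing=150.8°
Leg 2: dist=10621.3 km, bearing=140.8°
Leg 3: dist=8148.0 km, bearing=77.1°
Leg 4: dist=9983.5 km, bearing=194.4°
Total: 36829.3 km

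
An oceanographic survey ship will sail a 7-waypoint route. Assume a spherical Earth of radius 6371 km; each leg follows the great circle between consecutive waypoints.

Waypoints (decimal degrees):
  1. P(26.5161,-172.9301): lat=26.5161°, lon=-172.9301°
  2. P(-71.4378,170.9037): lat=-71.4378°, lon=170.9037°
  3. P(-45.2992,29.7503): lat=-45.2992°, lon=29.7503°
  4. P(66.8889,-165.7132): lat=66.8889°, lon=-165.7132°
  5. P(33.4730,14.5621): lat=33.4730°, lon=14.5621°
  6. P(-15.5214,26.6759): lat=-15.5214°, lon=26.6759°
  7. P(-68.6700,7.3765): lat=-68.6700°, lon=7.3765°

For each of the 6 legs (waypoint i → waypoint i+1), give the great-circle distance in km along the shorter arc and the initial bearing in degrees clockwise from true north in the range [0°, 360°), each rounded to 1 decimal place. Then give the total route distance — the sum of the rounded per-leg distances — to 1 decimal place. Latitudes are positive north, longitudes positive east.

Leg 1: dist=10964.5 km, bearing=185.1°
Leg 2: dist=6676.0 km, bearing=210.6°
Leg 3: dist=17446.9 km, bearing=15.5°
Leg 4: dist=8855.3 km, bearing=359.8°
Leg 5: dist=5597.5 km, bearing=164.8°
Leg 6: dist=6065.3 km, bearing=188.5°
Total: 55605.5 km

Leg 1: φ1=0.4627932, φ2=-1.2468248, Δφ=-1.7096181, Δλ=6.0010319 rad; a=sin²(Δφ/2)+cosφ1·cosφ2·sin²(Δλ/2)=0.5748198617; c=2·atan2(√a, √(1-a))=1.721000210; dist=6371·c=10964.492 ≈ 10964.5 km; running total=10964.5 km
Leg 1 bearing: y=sinΔλ·cosφ2=-0.08863199, x=cosφ1·sinφ2-sinφ1·cosφ2·cosΔλ=-0.98476003; θ=atan2(y, x)=-174.8570° <0 so +360° → 185.1430° ≈ 185.1°
Leg 2: φ1=-1.2468248, φ2=-0.7906202, Δφ=0.4562046, Δλ=-2.4635916 rad; a=sin²(Δφ/2)+cosφ1·cosφ2·sin²(Δλ/2)=0.2502899491; c=2·atan2(√a, √(1-a))=1.047867031; dist=6371·c=6675.961 ≈ 6676.0 km; running total=17640.5 km
Leg 2 bearing: y=sinΔλ·cosφ2=-0.44120173, x=cosφ1·sinφ2-sinφ1·cosφ2·cosΔλ=-0.74560083; θ=atan2(y, x)=-149.3855° <0 so +360° → 210.6145° ≈ 210.6°
Leg 3: φ1=-0.7906202, φ2=1.1674315, Δφ=1.9580517, Δλ=-3.4114816 rad; a=sin²(Δφ/2)+cosφ1·cosφ2·sin²(Δλ/2)=0.9599240360; c=2·atan2(√a, √(1-a))=2.738489336; dist=6371·c=17446.916 ≈ 17446.9 km; running total=35087.4 km
Leg 3 bearing: y=sinΔλ·cosφ2=0.10465418, x=cosφ1·sinφ2-sinφ1·cosφ2·cosΔλ=0.37805691; θ=atan2(y, x)=15.4732° ≈ 15.5°
Leg 4: φ1=1.1674315, φ2=0.5842141, Δφ=-0.5832175, Δλ=3.1463975 rad; a=sin²(Δφ/2)+cosφ1·cosφ2·sin²(Δλ/2)=0.4100655805; c=2·atan2(√a, √(1-a))=1.389943213; dist=6371·c=8855.328 ≈ 8855.3 km; running total=43942.7 km
Leg 4 bearing: y=sinΔλ·cosφ2=-0.00400796, x=cosφ1·sinφ2-sinφ1·cosφ2·cosΔλ=0.98368244; θ=atan2(y, x)=-0.2334° <0 so +360° → 359.7666° ≈ 359.8°
Leg 5: φ1=0.5842141, φ2=-0.2708995, Δφ=-0.8551136, Δλ=0.2114257 rad; a=sin²(Δφ/2)+cosφ1·cosφ2·sin²(Δλ/2)=0.1808819896; c=2·atan2(√a, √(1-a))=0.878591600; dist=6371·c=5597.507 ≈ 5597.5 km; running total=49540.2 km
Leg 5 bearing: y=sinΔλ·cosφ2=0.20220080, x=cosφ1·sinφ2-sinφ1·cosφ2·cosΔλ=-0.74281197; θ=atan2(y, x)=164.7725° ≈ 164.8°
Leg 6: φ1=-0.2708995, φ2=-1.1985176, Δφ=-0.9276181, Δλ=-0.3368381 rad; a=sin²(Δφ/2)+cosφ1·cosφ2·sin²(Δλ/2)=0.2099766901; c=2·atan2(√a, √(1-a))=0.952010406; dist=6371·c=6065.258 ≈ 6065.3 km; running total=55605.5 km
Leg 6 bearing: y=sinΔλ·cosφ2=-0.12021738, x=cosφ1·sinφ2-sinφ1·cosφ2·cosΔλ=-0.80566352; θ=atan2(y, x)=-171.5132° <0 so +360° → 188.4868° ≈ 188.5°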